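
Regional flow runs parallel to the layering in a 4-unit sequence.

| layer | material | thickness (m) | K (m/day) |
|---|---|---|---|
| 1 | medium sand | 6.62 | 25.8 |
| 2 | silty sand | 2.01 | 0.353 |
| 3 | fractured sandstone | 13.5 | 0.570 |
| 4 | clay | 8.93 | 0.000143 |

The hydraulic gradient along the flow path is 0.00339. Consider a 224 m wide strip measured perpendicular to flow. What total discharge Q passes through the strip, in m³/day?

Flow is parallel to layering, so each bed carries its own Darcy discharge and the transmissivities add.
Σ(K_i·b_i) = 25.8×6.62 + 0.353×2.01 + 0.570×13.5 + 0.000143×8.93 = 179.2 m²/day.
Hydraulic gradient i = 0.00339.
Q = Σ(K_i·b_i) · W · i = 179.2 × 224 × 0.003390 = 136.1 m³/day.

136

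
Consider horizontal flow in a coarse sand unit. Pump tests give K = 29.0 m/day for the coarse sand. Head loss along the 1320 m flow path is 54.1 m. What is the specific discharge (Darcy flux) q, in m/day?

1.19

Hydraulic gradient i = Δh / L = 54.1 / 1320 = 0.04098.
Specific discharge q = K · i = 29.00 × 0.04098 = 1.189 m/day.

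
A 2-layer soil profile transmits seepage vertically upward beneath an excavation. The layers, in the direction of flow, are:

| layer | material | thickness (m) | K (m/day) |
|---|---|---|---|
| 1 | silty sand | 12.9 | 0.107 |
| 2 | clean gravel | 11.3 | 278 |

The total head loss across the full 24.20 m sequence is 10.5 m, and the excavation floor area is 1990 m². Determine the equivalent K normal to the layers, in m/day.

0.201

Flow is perpendicular to layering, so the layers act in series and the equivalent K is the thickness-weighted harmonic mean.
Total thickness L = 12.9 + 11.3 = 24.20 m.
Σ(b_i/K_i) = 12.9/0.107 + 11.3/278 = 120.6 d.
K_eq = L / Σ(b_i/K_i) = 24.20 / 120.6 = 0.2007 m/day.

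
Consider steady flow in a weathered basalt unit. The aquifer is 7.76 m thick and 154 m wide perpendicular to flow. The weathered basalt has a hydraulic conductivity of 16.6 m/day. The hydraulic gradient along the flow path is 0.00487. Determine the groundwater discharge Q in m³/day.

96.6

Cross-sectional area A = 154 × 7.76 = 1195 m².
Hydraulic gradient i = 0.00487.
Darcy's law: Q = K · A · i = 16.60 × 1195 × 0.004870 = 96.61 m³/day.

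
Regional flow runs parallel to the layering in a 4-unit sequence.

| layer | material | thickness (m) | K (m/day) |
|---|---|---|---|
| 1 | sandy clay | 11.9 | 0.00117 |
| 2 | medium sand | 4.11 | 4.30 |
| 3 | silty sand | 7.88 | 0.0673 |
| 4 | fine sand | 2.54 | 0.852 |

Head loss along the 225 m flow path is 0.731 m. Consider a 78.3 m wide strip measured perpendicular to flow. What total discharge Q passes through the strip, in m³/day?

5.18

Flow is parallel to layering, so each bed carries its own Darcy discharge and the transmissivities add.
Σ(K_i·b_i) = 0.00117×11.9 + 4.30×4.11 + 0.0673×7.88 + 0.852×2.54 = 20.38 m²/day.
Hydraulic gradient i = Δh / L = 0.731 / 225 = 0.003249.
Q = Σ(K_i·b_i) · W · i = 20.38 × 78.3 × 0.003249 = 5.185 m³/day.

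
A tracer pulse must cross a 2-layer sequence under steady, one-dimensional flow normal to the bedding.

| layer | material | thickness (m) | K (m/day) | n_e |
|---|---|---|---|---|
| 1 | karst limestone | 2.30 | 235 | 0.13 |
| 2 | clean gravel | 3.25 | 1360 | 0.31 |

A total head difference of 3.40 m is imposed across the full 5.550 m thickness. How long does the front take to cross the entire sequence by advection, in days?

With flow normal to the layers, continuity requires the same specific discharge q through every layer.
Σ(b_i/K_i) = 2.30/235 + 3.25/1360 = 0.01218 d.
q = Δh / Σ(b_i/K_i) = 3.40 / 0.01218 = 279.2 m/day.
In each layer the seepage velocity is v_i = q/n_i, so the layer transit time is t_i = b_i·n_i / q:
  layer 1 (karst limestone): t_1 = 2.30 × 0.13 / 279.2 = 0.001071 d
  layer 2 (clean gravel): t_2 = 3.25 × 0.31 / 279.2 = 0.003608 d
Total t = Σ t_i = 0.004679 days.

0.00468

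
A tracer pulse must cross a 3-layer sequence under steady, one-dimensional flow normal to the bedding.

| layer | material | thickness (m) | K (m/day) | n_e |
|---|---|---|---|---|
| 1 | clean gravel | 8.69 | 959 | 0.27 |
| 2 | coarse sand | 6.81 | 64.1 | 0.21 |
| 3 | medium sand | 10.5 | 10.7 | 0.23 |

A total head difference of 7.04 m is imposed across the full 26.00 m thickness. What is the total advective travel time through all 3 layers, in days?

0.964

With flow normal to the layers, continuity requires the same specific discharge q through every layer.
Σ(b_i/K_i) = 8.69/959 + 6.81/64.1 + 10.5/10.7 = 1.097 d.
q = Δh / Σ(b_i/K_i) = 7.04 / 1.097 = 6.420 m/day.
In each layer the seepage velocity is v_i = q/n_i, so the layer transit time is t_i = b_i·n_i / q:
  layer 1 (clean gravel): t_1 = 8.69 × 0.27 / 6.420 = 0.3655 d
  layer 2 (coarse sand): t_2 = 6.81 × 0.21 / 6.420 = 0.2228 d
  layer 3 (medium sand): t_3 = 10.5 × 0.23 / 6.420 = 0.3762 d
Total t = Σ t_i = 0.9644 days.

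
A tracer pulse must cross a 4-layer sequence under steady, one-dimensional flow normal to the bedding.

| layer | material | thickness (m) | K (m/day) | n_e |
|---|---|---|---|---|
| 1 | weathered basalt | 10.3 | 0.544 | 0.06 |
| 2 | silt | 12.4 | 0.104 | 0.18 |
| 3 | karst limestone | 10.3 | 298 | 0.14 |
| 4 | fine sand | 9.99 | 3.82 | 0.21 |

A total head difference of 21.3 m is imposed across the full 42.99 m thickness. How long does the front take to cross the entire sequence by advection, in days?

With flow normal to the layers, continuity requires the same specific discharge q through every layer.
Σ(b_i/K_i) = 10.3/0.544 + 12.4/0.104 + 10.3/298 + 9.99/3.82 = 140.8 d.
q = Δh / Σ(b_i/K_i) = 21.3 / 140.8 = 0.1513 m/day.
In each layer the seepage velocity is v_i = q/n_i, so the layer transit time is t_i = b_i·n_i / q:
  layer 1 (weathered basalt): t_1 = 10.3 × 0.06 / 0.1513 = 4.086 d
  layer 2 (silt): t_2 = 12.4 × 0.18 / 0.1513 = 14.76 d
  layer 3 (karst limestone): t_3 = 10.3 × 0.14 / 0.1513 = 9.533 d
  layer 4 (fine sand): t_4 = 9.99 × 0.21 / 0.1513 = 13.87 d
Total t = Σ t_i = 42.24 days.

42.2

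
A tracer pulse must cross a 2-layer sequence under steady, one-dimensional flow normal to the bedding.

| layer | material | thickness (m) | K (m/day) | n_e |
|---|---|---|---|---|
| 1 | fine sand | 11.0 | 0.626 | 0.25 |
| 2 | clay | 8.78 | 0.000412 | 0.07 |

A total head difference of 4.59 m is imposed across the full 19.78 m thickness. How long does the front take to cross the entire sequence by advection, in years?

42.8

With flow normal to the layers, continuity requires the same specific discharge q through every layer.
Σ(b_i/K_i) = 11.0/0.626 + 8.78/0.000412 = 21328 d.
q = Δh / Σ(b_i/K_i) = 4.59 / 21328 = 0.0002152 m/day.
In each layer the seepage velocity is v_i = q/n_i, so the layer transit time is t_i = b_i·n_i / q:
  layer 1 (fine sand): t_1 = 11.0 × 0.25 / 0.0002152 = 12778 d
  layer 2 (clay): t_2 = 8.78 × 0.07 / 0.0002152 = 2856 d
Total t = Σ t_i = 15634 days = 42.80 years.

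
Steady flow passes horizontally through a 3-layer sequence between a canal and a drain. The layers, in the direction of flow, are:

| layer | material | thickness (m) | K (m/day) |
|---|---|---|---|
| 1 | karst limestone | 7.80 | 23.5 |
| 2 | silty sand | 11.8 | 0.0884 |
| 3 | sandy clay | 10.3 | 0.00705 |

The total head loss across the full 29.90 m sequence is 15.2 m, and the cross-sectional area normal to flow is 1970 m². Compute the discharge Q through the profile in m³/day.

18.8

Flow is perpendicular to layering, so the layers act in series and the equivalent K is the thickness-weighted harmonic mean.
Total thickness L = 7.80 + 11.8 + 10.3 = 29.90 m.
Σ(b_i/K_i) = 7.80/23.5 + 11.8/0.0884 + 10.3/0.00705 = 1595 d.
K_eq = L / Σ(b_i/K_i) = 29.90 / 1595 = 0.01875 m/day.
Q = K_eq · A · (Δh/L) = 0.01875 × 1970 × (15.2/29.90) = 18.78 m³/day.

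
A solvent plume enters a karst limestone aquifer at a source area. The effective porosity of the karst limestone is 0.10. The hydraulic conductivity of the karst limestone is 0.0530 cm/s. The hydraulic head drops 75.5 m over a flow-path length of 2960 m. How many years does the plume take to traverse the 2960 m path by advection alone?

0.694

Convert K: 0.0530 cm/s × 864 = 45.79 m/day.
Hydraulic gradient i = Δh / L = 75.5 / 2960 = 0.02551.
Darcy flux q = K · i = 45.79 × 0.02551 = 1.168 m/day.
Seepage velocity v = q / n_e = 1.168 / 0.10 = 11.68 m/day.
Travel time t = L / v = 2960 / 11.68 = 253.4 days = 0.6938 years.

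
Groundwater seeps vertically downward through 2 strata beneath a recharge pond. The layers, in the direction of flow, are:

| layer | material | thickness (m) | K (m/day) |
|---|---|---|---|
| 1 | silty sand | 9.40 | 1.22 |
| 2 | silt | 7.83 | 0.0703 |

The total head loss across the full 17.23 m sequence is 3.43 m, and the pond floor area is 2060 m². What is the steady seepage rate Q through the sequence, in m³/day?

Flow is perpendicular to layering, so the layers act in series and the equivalent K is the thickness-weighted harmonic mean.
Total thickness L = 9.40 + 7.83 = 17.23 m.
Σ(b_i/K_i) = 9.40/1.22 + 7.83/0.0703 = 119.1 d.
K_eq = L / Σ(b_i/K_i) = 17.23 / 119.1 = 0.1447 m/day.
Q = K_eq · A · (Δh/L) = 0.1447 × 2060 × (3.43/17.23) = 59.33 m³/day.

59.3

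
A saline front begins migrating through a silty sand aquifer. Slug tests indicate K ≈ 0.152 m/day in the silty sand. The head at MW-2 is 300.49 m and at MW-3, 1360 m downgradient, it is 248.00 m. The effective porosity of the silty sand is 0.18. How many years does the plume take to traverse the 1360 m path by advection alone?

114

Hydraulic gradient i = (300.49 − 248.00) / 1360 = 52.49 / 1360 = 0.03860.
Darcy flux q = K · i = 0.1520 × 0.03860 = 0.005867 m/day.
Seepage velocity v = q / n_e = 0.005867 / 0.18 = 0.03259 m/day.
Travel time t = L / v = 1360 / 0.03259 = 41728 days = 114.2 years.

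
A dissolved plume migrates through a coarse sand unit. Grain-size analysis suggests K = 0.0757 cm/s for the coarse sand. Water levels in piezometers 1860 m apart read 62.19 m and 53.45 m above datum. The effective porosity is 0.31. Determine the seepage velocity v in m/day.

0.991

Convert K: 0.0757 cm/s × 864 = 65.40 m/day.
Hydraulic gradient i = (62.19 − 53.45) / 1860 = 8.74 / 1860 = 0.004699.
Darcy flux q = K · i = 65.40 × 0.004699 = 0.3073 m/day.
Seepage velocity v = q / n_e = 0.3073 / 0.31 = 0.9914 m/day.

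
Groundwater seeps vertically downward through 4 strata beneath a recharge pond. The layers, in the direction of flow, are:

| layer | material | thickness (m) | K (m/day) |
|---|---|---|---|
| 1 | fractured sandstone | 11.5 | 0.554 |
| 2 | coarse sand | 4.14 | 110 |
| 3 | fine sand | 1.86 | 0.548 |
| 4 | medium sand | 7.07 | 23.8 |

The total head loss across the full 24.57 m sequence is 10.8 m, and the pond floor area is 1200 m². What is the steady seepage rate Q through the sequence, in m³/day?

Flow is perpendicular to layering, so the layers act in series and the equivalent K is the thickness-weighted harmonic mean.
Total thickness L = 11.5 + 4.14 + 1.86 + 7.07 = 24.57 m.
Σ(b_i/K_i) = 11.5/0.554 + 4.14/110 + 1.86/0.548 + 7.07/23.8 = 24.49 d.
K_eq = L / Σ(b_i/K_i) = 24.57 / 24.49 = 1.003 m/day.
Q = K_eq · A · (Δh/L) = 1.003 × 1200 × (10.8/24.57) = 529.3 m³/day.

529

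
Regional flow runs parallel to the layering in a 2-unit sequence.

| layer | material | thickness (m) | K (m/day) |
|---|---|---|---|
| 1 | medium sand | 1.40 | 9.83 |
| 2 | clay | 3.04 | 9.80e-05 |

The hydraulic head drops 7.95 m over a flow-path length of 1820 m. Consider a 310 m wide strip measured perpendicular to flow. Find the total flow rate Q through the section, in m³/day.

18.6

Flow is parallel to layering, so each bed carries its own Darcy discharge and the transmissivities add.
Σ(K_i·b_i) = 9.83×1.40 + 9.80e-05×3.04 = 13.76 m²/day.
Hydraulic gradient i = Δh / L = 7.95 / 1820 = 0.004368.
Q = Σ(K_i·b_i) · W · i = 13.76 × 310 × 0.004368 = 18.64 m³/day.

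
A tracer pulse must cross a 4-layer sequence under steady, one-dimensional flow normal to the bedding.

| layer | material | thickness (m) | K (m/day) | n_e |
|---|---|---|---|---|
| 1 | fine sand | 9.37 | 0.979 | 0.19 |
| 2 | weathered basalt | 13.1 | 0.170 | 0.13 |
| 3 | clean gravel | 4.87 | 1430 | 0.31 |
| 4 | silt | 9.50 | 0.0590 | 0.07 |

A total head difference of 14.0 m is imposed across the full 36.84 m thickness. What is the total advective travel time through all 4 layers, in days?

With flow normal to the layers, continuity requires the same specific discharge q through every layer.
Σ(b_i/K_i) = 9.37/0.979 + 13.1/0.170 + 4.87/1430 + 9.50/0.0590 = 247.7 d.
q = Δh / Σ(b_i/K_i) = 14.0 / 247.7 = 0.05653 m/day.
In each layer the seepage velocity is v_i = q/n_i, so the layer transit time is t_i = b_i·n_i / q:
  layer 1 (fine sand): t_1 = 9.37 × 0.19 / 0.05653 = 31.49 d
  layer 2 (weathered basalt): t_2 = 13.1 × 0.13 / 0.05653 = 30.12 d
  layer 3 (clean gravel): t_3 = 4.87 × 0.31 / 0.05653 = 26.71 d
  layer 4 (silt): t_4 = 9.50 × 0.07 / 0.05653 = 11.76 d
Total t = Σ t_i = 100.1 days.

100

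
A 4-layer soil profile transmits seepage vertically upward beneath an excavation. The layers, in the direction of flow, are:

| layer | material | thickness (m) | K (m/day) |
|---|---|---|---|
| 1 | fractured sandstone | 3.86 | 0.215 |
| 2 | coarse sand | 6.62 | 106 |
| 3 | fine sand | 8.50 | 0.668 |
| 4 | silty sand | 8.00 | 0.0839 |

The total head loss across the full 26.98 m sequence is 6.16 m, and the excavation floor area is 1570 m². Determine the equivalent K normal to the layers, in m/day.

0.214

Flow is perpendicular to layering, so the layers act in series and the equivalent K is the thickness-weighted harmonic mean.
Total thickness L = 3.86 + 6.62 + 8.50 + 8.00 = 26.98 m.
Σ(b_i/K_i) = 3.86/0.215 + 6.62/106 + 8.50/0.668 + 8.00/0.0839 = 126.1 d.
K_eq = L / Σ(b_i/K_i) = 26.98 / 126.1 = 0.2140 m/day.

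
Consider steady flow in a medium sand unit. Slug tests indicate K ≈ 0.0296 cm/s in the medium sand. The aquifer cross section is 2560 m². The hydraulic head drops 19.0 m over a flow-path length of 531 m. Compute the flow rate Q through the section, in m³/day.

Convert K: 0.0296 cm/s × 864 = 25.57 m/day.
Hydraulic gradient i = Δh / L = 19.0 / 531 = 0.03578.
Darcy's law: Q = K · A · i = 25.57 × 2560 × 0.03578 = 2343 m³/day.

2340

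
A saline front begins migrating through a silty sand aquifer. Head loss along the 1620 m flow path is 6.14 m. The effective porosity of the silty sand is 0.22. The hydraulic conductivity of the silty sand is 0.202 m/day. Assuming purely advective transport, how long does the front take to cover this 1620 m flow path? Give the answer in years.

1270

Hydraulic gradient i = Δh / L = 6.14 / 1620 = 0.003790.
Darcy flux q = K · i = 0.2020 × 0.003790 = 0.0007656 m/day.
Seepage velocity v = q / n_e = 0.0007656 / 0.22 = 0.003480 m/day.
Travel time t = L / v = 1620 / 0.003480 = 4.655e+05 days = 1275 years.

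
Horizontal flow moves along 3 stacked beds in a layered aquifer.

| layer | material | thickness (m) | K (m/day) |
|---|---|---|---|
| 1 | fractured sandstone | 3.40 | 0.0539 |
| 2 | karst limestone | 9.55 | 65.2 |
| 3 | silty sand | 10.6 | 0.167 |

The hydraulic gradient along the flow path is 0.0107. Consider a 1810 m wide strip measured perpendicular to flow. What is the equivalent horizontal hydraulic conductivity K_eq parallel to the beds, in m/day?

26.5

Flow is parallel to layering, so each bed carries its own Darcy discharge and the transmissivities add.
Σ(K_i·b_i) = 0.0539×3.40 + 65.2×9.55 + 0.167×10.6 = 624.6 m²/day.
Total thickness b = 23.55 m, so K_eq = Σ(K_i·b_i)/b = 26.52 m/day.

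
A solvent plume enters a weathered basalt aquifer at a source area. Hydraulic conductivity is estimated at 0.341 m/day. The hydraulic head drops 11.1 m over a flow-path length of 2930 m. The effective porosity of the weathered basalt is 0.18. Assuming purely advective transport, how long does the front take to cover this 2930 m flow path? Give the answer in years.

Hydraulic gradient i = Δh / L = 11.1 / 2930 = 0.003788.
Darcy flux q = K · i = 0.3410 × 0.003788 = 0.001292 m/day.
Seepage velocity v = q / n_e = 0.001292 / 0.18 = 0.007177 m/day.
Travel time t = L / v = 2930 / 0.007177 = 4.083e+05 days = 1118 years.

1120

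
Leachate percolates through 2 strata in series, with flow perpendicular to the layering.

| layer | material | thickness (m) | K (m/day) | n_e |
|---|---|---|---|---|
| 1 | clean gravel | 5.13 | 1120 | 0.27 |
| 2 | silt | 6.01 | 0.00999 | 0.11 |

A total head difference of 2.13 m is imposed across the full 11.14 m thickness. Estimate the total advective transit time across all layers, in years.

With flow normal to the layers, continuity requires the same specific discharge q through every layer.
Σ(b_i/K_i) = 5.13/1120 + 6.01/0.00999 = 601.6 d.
q = Δh / Σ(b_i/K_i) = 2.13 / 601.6 = 0.003541 m/day.
In each layer the seepage velocity is v_i = q/n_i, so the layer transit time is t_i = b_i·n_i / q:
  layer 1 (clean gravel): t_1 = 5.13 × 0.27 / 0.003541 = 391.2 d
  layer 2 (silt): t_2 = 6.01 × 0.11 / 0.003541 = 186.7 d
Total t = Σ t_i = 577.9 days = 1.582 years.

1.58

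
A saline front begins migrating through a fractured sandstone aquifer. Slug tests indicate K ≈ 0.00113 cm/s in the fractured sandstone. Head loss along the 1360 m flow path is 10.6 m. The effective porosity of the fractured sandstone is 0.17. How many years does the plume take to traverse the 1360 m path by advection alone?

83.2

Convert K: 0.00113 cm/s × 864 = 0.9763 m/day.
Hydraulic gradient i = Δh / L = 10.6 / 1360 = 0.007794.
Darcy flux q = K · i = 0.9763 × 0.007794 = 0.007610 m/day.
Seepage velocity v = q / n_e = 0.007610 / 0.17 = 0.04476 m/day.
Travel time t = L / v = 1360 / 0.04476 = 30383 days = 83.18 years.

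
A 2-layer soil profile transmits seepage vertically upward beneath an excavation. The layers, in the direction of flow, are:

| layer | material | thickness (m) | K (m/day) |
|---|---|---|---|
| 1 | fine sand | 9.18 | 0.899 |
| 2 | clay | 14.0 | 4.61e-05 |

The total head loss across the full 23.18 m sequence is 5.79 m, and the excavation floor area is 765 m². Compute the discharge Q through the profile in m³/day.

0.0146

Flow is perpendicular to layering, so the layers act in series and the equivalent K is the thickness-weighted harmonic mean.
Total thickness L = 9.18 + 14.0 = 23.18 m.
Σ(b_i/K_i) = 9.18/0.899 + 14.0/4.61e-05 = 3.037e+05 d.
K_eq = L / Σ(b_i/K_i) = 23.18 / 3.037e+05 = 7.633e-05 m/day.
Q = K_eq · A · (Δh/L) = 7.633e-05 × 765 × (5.79/23.18) = 0.01458 m³/day.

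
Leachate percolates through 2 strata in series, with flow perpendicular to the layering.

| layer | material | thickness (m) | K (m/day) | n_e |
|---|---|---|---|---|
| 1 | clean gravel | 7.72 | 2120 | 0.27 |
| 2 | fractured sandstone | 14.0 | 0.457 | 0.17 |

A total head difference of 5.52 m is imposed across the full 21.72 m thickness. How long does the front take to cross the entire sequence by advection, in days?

24.8

With flow normal to the layers, continuity requires the same specific discharge q through every layer.
Σ(b_i/K_i) = 7.72/2120 + 14.0/0.457 = 30.64 d.
q = Δh / Σ(b_i/K_i) = 5.52 / 30.64 = 0.1802 m/day.
In each layer the seepage velocity is v_i = q/n_i, so the layer transit time is t_i = b_i·n_i / q:
  layer 1 (clean gravel): t_1 = 7.72 × 0.27 / 0.1802 = 11.57 d
  layer 2 (fractured sandstone): t_2 = 14.0 × 0.17 / 0.1802 = 13.21 d
Total t = Σ t_i = 24.78 days.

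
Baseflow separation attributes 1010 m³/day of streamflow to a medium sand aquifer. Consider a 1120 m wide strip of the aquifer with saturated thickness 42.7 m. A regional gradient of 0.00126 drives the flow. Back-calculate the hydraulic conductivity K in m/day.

16.8

Cross-sectional area A = 1120 × 42.7 = 47824 m².
Hydraulic gradient i = 0.00126.
From Q = K·A·i, K = Q / (A·i) = 1010 / (47824 × 0.001260) = 16.76 m/day.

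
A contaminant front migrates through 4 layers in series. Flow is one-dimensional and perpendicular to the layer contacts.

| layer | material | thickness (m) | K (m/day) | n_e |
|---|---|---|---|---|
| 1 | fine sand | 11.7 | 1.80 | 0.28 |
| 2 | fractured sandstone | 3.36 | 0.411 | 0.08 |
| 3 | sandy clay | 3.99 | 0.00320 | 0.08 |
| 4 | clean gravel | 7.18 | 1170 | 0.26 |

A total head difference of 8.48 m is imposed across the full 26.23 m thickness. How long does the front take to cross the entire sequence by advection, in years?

2.33

With flow normal to the layers, continuity requires the same specific discharge q through every layer.
Σ(b_i/K_i) = 11.7/1.80 + 3.36/0.411 + 3.99/0.00320 + 7.18/1170 = 1262 d.
q = Δh / Σ(b_i/K_i) = 8.48 / 1262 = 0.006722 m/day.
In each layer the seepage velocity is v_i = q/n_i, so the layer transit time is t_i = b_i·n_i / q:
  layer 1 (fine sand): t_1 = 11.7 × 0.28 / 0.006722 = 487.4 d
  layer 2 (fractured sandstone): t_2 = 3.36 × 0.08 / 0.006722 = 39.99 d
  layer 3 (sandy clay): t_3 = 3.99 × 0.08 / 0.006722 = 47.49 d
  layer 4 (clean gravel): t_4 = 7.18 × 0.26 / 0.006722 = 277.7 d
Total t = Σ t_i = 852.6 days = 2.334 years.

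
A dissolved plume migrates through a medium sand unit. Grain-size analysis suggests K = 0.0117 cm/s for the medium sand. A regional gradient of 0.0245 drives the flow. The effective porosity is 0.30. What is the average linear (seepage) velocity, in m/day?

0.826

Convert K: 0.0117 cm/s × 864 = 10.11 m/day.
Hydraulic gradient i = 0.0245.
Darcy flux q = K · i = 10.11 × 0.02450 = 0.2477 m/day.
Seepage velocity v = q / n_e = 0.2477 / 0.30 = 0.8256 m/day.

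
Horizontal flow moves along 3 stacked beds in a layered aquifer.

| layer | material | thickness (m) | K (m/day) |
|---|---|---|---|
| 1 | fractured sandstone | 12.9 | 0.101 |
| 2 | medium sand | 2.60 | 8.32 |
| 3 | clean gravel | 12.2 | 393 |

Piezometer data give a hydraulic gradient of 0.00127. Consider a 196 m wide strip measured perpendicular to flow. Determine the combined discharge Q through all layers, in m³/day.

1200

Flow is parallel to layering, so each bed carries its own Darcy discharge and the transmissivities add.
Σ(K_i·b_i) = 0.101×12.9 + 8.32×2.60 + 393×12.2 = 4818 m²/day.
Hydraulic gradient i = 0.00127.
Q = Σ(K_i·b_i) · W · i = 4818 × 196 × 0.001270 = 1199 m³/day.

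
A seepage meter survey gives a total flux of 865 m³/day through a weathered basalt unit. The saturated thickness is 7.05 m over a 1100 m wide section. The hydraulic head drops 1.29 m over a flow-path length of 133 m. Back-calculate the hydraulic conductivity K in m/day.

11.5

Cross-sectional area A = 1100 × 7.05 = 7755 m².
Hydraulic gradient i = Δh / L = 1.29 / 133 = 0.009699.
From Q = K·A·i, K = Q / (A·i) = 865 / (7755 × 0.009699) = 11.50 m/day.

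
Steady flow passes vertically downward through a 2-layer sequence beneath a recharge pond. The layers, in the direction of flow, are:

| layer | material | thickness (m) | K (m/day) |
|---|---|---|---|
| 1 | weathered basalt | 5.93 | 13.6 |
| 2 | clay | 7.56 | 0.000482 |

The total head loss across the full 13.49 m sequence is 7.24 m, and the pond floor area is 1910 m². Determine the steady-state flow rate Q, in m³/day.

0.882

Flow is perpendicular to layering, so the layers act in series and the equivalent K is the thickness-weighted harmonic mean.
Total thickness L = 5.93 + 7.56 = 13.49 m.
Σ(b_i/K_i) = 5.93/13.6 + 7.56/0.000482 = 15685 d.
K_eq = L / Σ(b_i/K_i) = 13.49 / 15685 = 0.0008601 m/day.
Q = K_eq · A · (Δh/L) = 0.0008601 × 1910 × (7.24/13.49) = 0.8816 m³/day.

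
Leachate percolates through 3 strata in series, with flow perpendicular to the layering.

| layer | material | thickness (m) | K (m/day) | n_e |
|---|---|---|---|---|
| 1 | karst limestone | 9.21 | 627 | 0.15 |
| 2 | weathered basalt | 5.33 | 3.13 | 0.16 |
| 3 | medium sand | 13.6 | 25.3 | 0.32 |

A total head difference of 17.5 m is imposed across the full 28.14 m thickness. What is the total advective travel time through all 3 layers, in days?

0.849

With flow normal to the layers, continuity requires the same specific discharge q through every layer.
Σ(b_i/K_i) = 9.21/627 + 5.33/3.13 + 13.6/25.3 = 2.255 d.
q = Δh / Σ(b_i/K_i) = 17.5 / 2.255 = 7.760 m/day.
In each layer the seepage velocity is v_i = q/n_i, so the layer transit time is t_i = b_i·n_i / q:
  layer 1 (karst limestone): t_1 = 9.21 × 0.15 / 7.760 = 0.1780 d
  layer 2 (weathered basalt): t_2 = 5.33 × 0.16 / 7.760 = 0.1099 d
  layer 3 (medium sand): t_3 = 13.6 × 0.32 / 7.760 = 0.5608 d
Total t = Σ t_i = 0.8487 days.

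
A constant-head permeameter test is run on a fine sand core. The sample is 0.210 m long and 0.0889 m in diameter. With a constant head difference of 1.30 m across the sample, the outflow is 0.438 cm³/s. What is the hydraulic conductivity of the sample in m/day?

0.985

Cross-sectional area A = π·(d/2)² = π × (0.0889/2)² = 0.006207 m².
Convert discharge: 0.438 cm³/s = 4.380e-07 m³/s.
Darcy's law rearranged: K = Q·L / (A·Δh) = 4.380e-07 × 0.210 / (0.006207 × 1.30) = 1.140e-05 m/s = 0.9849 m/day.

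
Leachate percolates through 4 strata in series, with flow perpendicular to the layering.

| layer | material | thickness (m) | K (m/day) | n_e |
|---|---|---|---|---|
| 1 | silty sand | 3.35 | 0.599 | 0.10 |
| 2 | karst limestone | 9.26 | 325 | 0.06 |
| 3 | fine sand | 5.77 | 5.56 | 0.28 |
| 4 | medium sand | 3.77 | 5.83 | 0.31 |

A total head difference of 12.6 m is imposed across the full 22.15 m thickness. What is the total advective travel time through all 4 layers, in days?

2.13

With flow normal to the layers, continuity requires the same specific discharge q through every layer.
Σ(b_i/K_i) = 3.35/0.599 + 9.26/325 + 5.77/5.56 + 3.77/5.83 = 7.306 d.
q = Δh / Σ(b_i/K_i) = 12.6 / 7.306 = 1.725 m/day.
In each layer the seepage velocity is v_i = q/n_i, so the layer transit time is t_i = b_i·n_i / q:
  layer 1 (silty sand): t_1 = 3.35 × 0.10 / 1.725 = 0.1942 d
  layer 2 (karst limestone): t_2 = 9.26 × 0.06 / 1.725 = 0.3221 d
  layer 3 (fine sand): t_3 = 5.77 × 0.28 / 1.725 = 0.9367 d
  layer 4 (medium sand): t_4 = 3.77 × 0.31 / 1.725 = 0.6776 d
Total t = Σ t_i = 2.131 days.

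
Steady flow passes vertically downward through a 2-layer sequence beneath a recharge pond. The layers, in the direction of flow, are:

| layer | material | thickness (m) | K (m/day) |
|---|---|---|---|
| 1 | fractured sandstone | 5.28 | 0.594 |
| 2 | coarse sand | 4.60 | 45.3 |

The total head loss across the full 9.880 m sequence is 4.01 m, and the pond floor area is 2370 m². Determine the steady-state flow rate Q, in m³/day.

1060

Flow is perpendicular to layering, so the layers act in series and the equivalent K is the thickness-weighted harmonic mean.
Total thickness L = 5.28 + 4.60 = 9.880 m.
Σ(b_i/K_i) = 5.28/0.594 + 4.60/45.3 = 8.990 d.
K_eq = L / Σ(b_i/K_i) = 9.880 / 8.990 = 1.099 m/day.
Q = K_eq · A · (Δh/L) = 1.099 × 2370 × (4.01/9.880) = 1057 m³/day.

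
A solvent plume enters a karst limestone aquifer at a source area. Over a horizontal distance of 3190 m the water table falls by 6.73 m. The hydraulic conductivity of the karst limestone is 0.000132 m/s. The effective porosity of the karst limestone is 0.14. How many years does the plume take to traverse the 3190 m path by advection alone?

50.8

Convert K: 0.000132 m/s × 86400 = 11.40 m/day.
Hydraulic gradient i = Δh / L = 6.73 / 3190 = 0.002110.
Darcy flux q = K · i = 11.40 × 0.002110 = 0.02406 m/day.
Seepage velocity v = q / n_e = 0.02406 / 0.14 = 0.1719 m/day.
Travel time t = L / v = 3190 / 0.1719 = 18561 days = 50.82 years.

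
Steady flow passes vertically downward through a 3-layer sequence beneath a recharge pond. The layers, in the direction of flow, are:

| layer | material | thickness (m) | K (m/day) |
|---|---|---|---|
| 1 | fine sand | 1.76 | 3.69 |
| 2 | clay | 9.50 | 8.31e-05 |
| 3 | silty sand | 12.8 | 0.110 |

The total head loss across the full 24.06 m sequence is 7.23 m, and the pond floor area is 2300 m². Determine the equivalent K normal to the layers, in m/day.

0.000210

Flow is perpendicular to layering, so the layers act in series and the equivalent K is the thickness-weighted harmonic mean.
Total thickness L = 1.76 + 9.50 + 12.8 = 24.06 m.
Σ(b_i/K_i) = 1.76/3.69 + 9.50/8.31e-05 + 12.8/0.110 = 1.144e+05 d.
K_eq = L / Σ(b_i/K_i) = 24.06 / 1.144e+05 = 0.0002102 m/day.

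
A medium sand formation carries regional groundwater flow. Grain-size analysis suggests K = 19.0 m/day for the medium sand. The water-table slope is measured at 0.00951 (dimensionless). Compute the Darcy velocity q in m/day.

0.181

Hydraulic gradient i = 0.00951.
Specific discharge q = K · i = 19.00 × 0.009510 = 0.1807 m/day.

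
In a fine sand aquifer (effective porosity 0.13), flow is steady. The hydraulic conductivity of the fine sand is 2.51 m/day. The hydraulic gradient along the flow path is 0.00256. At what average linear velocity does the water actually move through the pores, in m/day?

Hydraulic gradient i = 0.00256.
Darcy flux q = K · i = 2.510 × 0.002560 = 0.006426 m/day.
Seepage velocity v = q / n_e = 0.006426 / 0.13 = 0.04943 m/day.

0.0494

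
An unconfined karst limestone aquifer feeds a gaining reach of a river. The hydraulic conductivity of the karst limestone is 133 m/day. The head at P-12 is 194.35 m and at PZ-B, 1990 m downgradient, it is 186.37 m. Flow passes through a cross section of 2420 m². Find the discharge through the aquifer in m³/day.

Hydraulic gradient i = (194.35 − 186.37) / 1990 = 7.98 / 1990 = 0.004010.
Darcy's law: Q = K · A · i = 133.0 × 2420 × 0.004010 = 1291 m³/day.

1290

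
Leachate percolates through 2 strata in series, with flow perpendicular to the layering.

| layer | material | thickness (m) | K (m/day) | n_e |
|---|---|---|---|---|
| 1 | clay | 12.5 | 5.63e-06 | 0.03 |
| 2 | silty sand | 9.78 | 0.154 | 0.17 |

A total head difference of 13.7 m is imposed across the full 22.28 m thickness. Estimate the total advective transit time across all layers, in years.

With flow normal to the layers, continuity requires the same specific discharge q through every layer.
Σ(b_i/K_i) = 12.5/5.63e-06 + 9.78/0.154 = 2.220e+06 d.
q = Δh / Σ(b_i/K_i) = 13.7 / 2.220e+06 = 6.170e-06 m/day.
In each layer the seepage velocity is v_i = q/n_i, so the layer transit time is t_i = b_i·n_i / q:
  layer 1 (clay): t_1 = 12.5 × 0.03 / 6.170e-06 = 60775 d
  layer 2 (silty sand): t_2 = 9.78 × 0.17 / 6.170e-06 = 2.695e+05 d
Total t = Σ t_i = 3.302e+05 days = 904.1 years.

904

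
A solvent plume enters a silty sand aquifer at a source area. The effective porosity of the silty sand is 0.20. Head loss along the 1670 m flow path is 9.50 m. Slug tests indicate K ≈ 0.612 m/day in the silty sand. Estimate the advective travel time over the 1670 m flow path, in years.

263

Hydraulic gradient i = Δh / L = 9.50 / 1670 = 0.005689.
Darcy flux q = K · i = 0.6120 × 0.005689 = 0.003481 m/day.
Seepage velocity v = q / n_e = 0.003481 / 0.20 = 0.01741 m/day.
Travel time t = L / v = 1670 / 0.01741 = 95937 days = 262.7 years.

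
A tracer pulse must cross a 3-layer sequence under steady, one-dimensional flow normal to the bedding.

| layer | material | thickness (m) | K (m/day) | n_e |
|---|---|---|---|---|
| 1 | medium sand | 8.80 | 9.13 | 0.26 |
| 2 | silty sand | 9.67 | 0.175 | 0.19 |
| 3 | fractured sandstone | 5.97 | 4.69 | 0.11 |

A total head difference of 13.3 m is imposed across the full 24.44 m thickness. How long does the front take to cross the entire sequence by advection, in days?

With flow normal to the layers, continuity requires the same specific discharge q through every layer.
Σ(b_i/K_i) = 8.80/9.13 + 9.67/0.175 + 5.97/4.69 = 57.49 d.
q = Δh / Σ(b_i/K_i) = 13.3 / 57.49 = 0.2313 m/day.
In each layer the seepage velocity is v_i = q/n_i, so the layer transit time is t_i = b_i·n_i / q:
  layer 1 (medium sand): t_1 = 8.80 × 0.26 / 0.2313 = 9.891 d
  layer 2 (silty sand): t_2 = 9.67 × 0.19 / 0.2313 = 7.942 d
  layer 3 (fractured sandstone): t_3 = 5.97 × 0.11 / 0.2313 = 2.839 d
Total t = Σ t_i = 20.67 days.

20.7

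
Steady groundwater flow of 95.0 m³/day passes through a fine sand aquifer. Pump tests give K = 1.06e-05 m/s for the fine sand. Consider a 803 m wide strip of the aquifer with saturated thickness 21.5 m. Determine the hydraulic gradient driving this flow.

Convert K: 1.06e-05 m/s × 86400 = 0.9158 m/day.
Cross-sectional area A = 803 × 21.5 = 17264 m².
From Q = K·A·i, i = Q / (K·A) = 95.0 / (0.9158 × 17264) = 0.006008.

0.00601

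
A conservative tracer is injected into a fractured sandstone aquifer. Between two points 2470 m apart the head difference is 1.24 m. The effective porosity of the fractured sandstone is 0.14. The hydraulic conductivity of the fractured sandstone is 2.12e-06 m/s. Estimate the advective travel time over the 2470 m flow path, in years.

Convert K: 2.12e-06 m/s × 86400 = 0.1832 m/day.
Hydraulic gradient i = Δh / L = 1.24 / 2470 = 0.0005020.
Darcy flux q = K · i = 0.1832 × 0.0005020 = 9.195e-05 m/day.
Seepage velocity v = q / n_e = 9.195e-05 / 0.14 = 0.0006568 m/day.
Travel time t = L / v = 2470 / 0.0006568 = 3.761e+06 days = 10296 years.

10300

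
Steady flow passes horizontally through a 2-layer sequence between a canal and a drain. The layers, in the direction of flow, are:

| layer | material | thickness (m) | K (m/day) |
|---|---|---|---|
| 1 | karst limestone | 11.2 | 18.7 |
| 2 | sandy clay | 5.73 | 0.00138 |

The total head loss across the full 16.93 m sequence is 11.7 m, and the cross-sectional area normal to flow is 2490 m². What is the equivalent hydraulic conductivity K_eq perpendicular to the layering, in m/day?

0.00408

Flow is perpendicular to layering, so the layers act in series and the equivalent K is the thickness-weighted harmonic mean.
Total thickness L = 11.2 + 5.73 = 16.93 m.
Σ(b_i/K_i) = 11.2/18.7 + 5.73/0.00138 = 4153 d.
K_eq = L / Σ(b_i/K_i) = 16.93 / 4153 = 0.004077 m/day.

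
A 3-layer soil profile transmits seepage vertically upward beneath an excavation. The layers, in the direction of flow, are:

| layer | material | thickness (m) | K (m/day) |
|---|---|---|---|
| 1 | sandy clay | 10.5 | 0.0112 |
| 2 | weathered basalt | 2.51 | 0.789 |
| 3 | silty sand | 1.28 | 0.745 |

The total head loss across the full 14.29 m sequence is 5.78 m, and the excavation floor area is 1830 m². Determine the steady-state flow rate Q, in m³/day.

Flow is perpendicular to layering, so the layers act in series and the equivalent K is the thickness-weighted harmonic mean.
Total thickness L = 10.5 + 2.51 + 1.28 = 14.29 m.
Σ(b_i/K_i) = 10.5/0.0112 + 2.51/0.789 + 1.28/0.745 = 942.4 d.
K_eq = L / Σ(b_i/K_i) = 14.29 / 942.4 = 0.01516 m/day.
Q = K_eq · A · (Δh/L) = 0.01516 × 1830 × (5.78/14.29) = 11.22 m³/day.

11.2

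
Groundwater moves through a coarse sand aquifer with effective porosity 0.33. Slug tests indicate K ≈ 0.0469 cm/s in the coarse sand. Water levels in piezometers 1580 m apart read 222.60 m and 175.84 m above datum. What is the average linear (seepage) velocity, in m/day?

3.63

Convert K: 0.0469 cm/s × 864 = 40.52 m/day.
Hydraulic gradient i = (222.60 − 175.84) / 1580 = 46.76 / 1580 = 0.02959.
Darcy flux q = K · i = 40.52 × 0.02959 = 1.199 m/day.
Seepage velocity v = q / n_e = 1.199 / 0.33 = 3.634 m/day.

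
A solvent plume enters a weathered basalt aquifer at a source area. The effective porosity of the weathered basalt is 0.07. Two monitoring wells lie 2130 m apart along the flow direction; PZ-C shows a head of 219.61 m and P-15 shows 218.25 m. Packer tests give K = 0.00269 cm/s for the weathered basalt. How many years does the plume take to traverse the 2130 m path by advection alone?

275

Convert K: 0.00269 cm/s × 864 = 2.324 m/day.
Hydraulic gradient i = (219.61 − 218.25) / 2130 = 1.36 / 2130 = 0.0006385.
Darcy flux q = K · i = 2.324 × 0.0006385 = 0.001484 m/day.
Seepage velocity v = q / n_e = 0.001484 / 0.07 = 0.02120 m/day.
Travel time t = L / v = 2130 / 0.02120 = 1.005e+05 days = 275.1 years.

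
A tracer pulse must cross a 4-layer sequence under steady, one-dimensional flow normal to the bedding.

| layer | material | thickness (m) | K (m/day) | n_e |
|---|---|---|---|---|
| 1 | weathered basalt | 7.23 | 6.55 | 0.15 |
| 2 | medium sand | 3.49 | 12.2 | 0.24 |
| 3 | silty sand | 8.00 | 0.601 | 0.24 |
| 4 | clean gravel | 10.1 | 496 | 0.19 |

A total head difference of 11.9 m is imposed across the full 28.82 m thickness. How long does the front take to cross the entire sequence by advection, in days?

With flow normal to the layers, continuity requires the same specific discharge q through every layer.
Σ(b_i/K_i) = 7.23/6.55 + 3.49/12.2 + 8.00/0.601 + 10.1/496 = 14.72 d.
q = Δh / Σ(b_i/K_i) = 11.9 / 14.72 = 0.8083 m/day.
In each layer the seepage velocity is v_i = q/n_i, so the layer transit time is t_i = b_i·n_i / q:
  layer 1 (weathered basalt): t_1 = 7.23 × 0.15 / 0.8083 = 1.342 d
  layer 2 (medium sand): t_2 = 3.49 × 0.24 / 0.8083 = 1.036 d
  layer 3 (silty sand): t_3 = 8.00 × 0.24 / 0.8083 = 2.375 d
  layer 4 (clean gravel): t_4 = 10.1 × 0.19 / 0.8083 = 2.374 d
Total t = Σ t_i = 7.127 days.

7.13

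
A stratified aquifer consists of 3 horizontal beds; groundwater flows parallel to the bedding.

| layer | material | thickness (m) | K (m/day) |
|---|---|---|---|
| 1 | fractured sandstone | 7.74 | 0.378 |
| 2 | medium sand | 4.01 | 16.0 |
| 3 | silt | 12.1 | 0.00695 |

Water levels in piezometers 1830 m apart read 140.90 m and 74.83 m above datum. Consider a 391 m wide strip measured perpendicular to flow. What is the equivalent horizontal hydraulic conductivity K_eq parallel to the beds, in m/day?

Flow is parallel to layering, so each bed carries its own Darcy discharge and the transmissivities add.
Σ(K_i·b_i) = 0.378×7.74 + 16.0×4.01 + 0.00695×12.1 = 67.17 m²/day.
Total thickness b = 23.85 m, so K_eq = Σ(K_i·b_i)/b = 2.816 m/day.

2.82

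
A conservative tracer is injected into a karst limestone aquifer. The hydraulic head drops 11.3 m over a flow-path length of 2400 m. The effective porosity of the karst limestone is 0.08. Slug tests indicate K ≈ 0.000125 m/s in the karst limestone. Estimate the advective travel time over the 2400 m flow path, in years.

Convert K: 0.000125 m/s × 86400 = 10.80 m/day.
Hydraulic gradient i = Δh / L = 11.3 / 2400 = 0.004708.
Darcy flux q = K · i = 10.80 × 0.004708 = 0.05085 m/day.
Seepage velocity v = q / n_e = 0.05085 / 0.08 = 0.6356 m/day.
Travel time t = L / v = 2400 / 0.6356 = 3776 days = 10.34 years.

10.3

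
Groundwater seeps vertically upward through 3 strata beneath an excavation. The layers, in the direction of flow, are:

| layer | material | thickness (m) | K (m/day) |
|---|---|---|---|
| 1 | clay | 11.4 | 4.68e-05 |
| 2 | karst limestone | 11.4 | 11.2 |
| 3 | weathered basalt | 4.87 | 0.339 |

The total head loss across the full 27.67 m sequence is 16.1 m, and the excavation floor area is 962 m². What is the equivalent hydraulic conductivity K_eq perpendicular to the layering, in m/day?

Flow is perpendicular to layering, so the layers act in series and the equivalent K is the thickness-weighted harmonic mean.
Total thickness L = 11.4 + 11.4 + 4.87 = 27.67 m.
Σ(b_i/K_i) = 11.4/4.68e-05 + 11.4/11.2 + 4.87/0.339 = 2.436e+05 d.
K_eq = L / Σ(b_i/K_i) = 27.67 / 2.436e+05 = 0.0001136 m/day.

0.000114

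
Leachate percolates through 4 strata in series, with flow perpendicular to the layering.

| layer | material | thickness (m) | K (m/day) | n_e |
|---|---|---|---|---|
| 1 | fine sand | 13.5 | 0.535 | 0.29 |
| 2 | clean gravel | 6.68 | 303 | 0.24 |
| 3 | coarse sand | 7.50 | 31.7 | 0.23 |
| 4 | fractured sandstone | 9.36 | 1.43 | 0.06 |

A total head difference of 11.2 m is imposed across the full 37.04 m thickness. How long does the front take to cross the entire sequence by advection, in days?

With flow normal to the layers, continuity requires the same specific discharge q through every layer.
Σ(b_i/K_i) = 13.5/0.535 + 6.68/303 + 7.50/31.7 + 9.36/1.43 = 32.04 d.
q = Δh / Σ(b_i/K_i) = 11.2 / 32.04 = 0.3496 m/day.
In each layer the seepage velocity is v_i = q/n_i, so the layer transit time is t_i = b_i·n_i / q:
  layer 1 (fine sand): t_1 = 13.5 × 0.29 / 0.3496 = 11.20 d
  layer 2 (clean gravel): t_2 = 6.68 × 0.24 / 0.3496 = 4.586 d
  layer 3 (coarse sand): t_3 = 7.50 × 0.23 / 0.3496 = 4.934 d
  layer 4 (fractured sandstone): t_4 = 9.36 × 0.06 / 0.3496 = 1.606 d
Total t = Σ t_i = 22.33 days.

22.3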